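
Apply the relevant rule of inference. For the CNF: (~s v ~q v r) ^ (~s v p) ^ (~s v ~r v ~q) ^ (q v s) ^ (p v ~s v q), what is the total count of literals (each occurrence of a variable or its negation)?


Counting literals in each clause:
Clause 1: 3 literal(s)
Clause 2: 2 literal(s)
Clause 3: 3 literal(s)
Clause 4: 2 literal(s)
Clause 5: 3 literal(s)
Total = 13

13


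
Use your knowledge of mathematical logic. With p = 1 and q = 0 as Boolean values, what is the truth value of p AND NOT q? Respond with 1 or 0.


p = 1, q = 0
Operation: p AND NOT q
Evaluate: 1 AND NOT 0 = 1

1


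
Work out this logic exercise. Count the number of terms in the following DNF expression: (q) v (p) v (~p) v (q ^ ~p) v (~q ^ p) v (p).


A DNF formula is a disjunction of terms (conjunctions).
Terms are separated by v.
Counting the disjuncts: 6 terms.

6


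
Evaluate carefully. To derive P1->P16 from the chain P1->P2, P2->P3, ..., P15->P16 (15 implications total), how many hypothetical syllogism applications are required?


With 15 implications in a chain connecting 16 propositions:
P1->P2, P2->P3, ..., P15->P16
Steps needed = (number of implications) - 1 = 15 - 1 = 14

14


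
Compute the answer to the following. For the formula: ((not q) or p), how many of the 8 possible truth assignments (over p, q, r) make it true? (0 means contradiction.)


Check all 8 assignments:
p=0, q=0, r=0: 1
p=0, q=0, r=1: 1
p=0, q=1, r=0: 0
p=0, q=1, r=1: 0
p=1, q=0, r=0: 1
p=1, q=0, r=1: 1
p=1, q=1, r=0: 1
p=1, q=1, r=1: 1
Count of True = 6

6


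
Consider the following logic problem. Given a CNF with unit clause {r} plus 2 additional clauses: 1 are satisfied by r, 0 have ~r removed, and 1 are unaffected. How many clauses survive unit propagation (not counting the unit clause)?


Satisfied (removed): 1
Shortened (remain): 0
Unchanged (remain): 1
Remaining = 0 + 1 = 1

1


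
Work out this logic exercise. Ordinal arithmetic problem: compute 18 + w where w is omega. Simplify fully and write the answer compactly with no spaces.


Compute 18 + w.
Ordinal + is associative but NOT commutative; for finite n>0, n + w = w but w + n stays w+n.
Any finite left addend is absorbed by w on the right: 18 + w = w.
Result = w

w


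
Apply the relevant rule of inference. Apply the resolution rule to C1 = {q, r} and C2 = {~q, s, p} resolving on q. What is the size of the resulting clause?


Remove q from C1 and ~q from C2.
C1 remainder: {r}
C2 remainder: {s, p}
Union (resolvent): {p, r, s}
Resolvent has 3 literal(s).

3


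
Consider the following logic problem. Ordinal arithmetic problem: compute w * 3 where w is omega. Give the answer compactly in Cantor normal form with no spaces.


Compute w * 3.
Ordinal * is associative and left-distributive over +, but NOT commutative; for finite n>1, n*w = w but w*n stays w*n.
w * 3 means 3 copies of w concatenated: w*3.
Result = w*3

w*3


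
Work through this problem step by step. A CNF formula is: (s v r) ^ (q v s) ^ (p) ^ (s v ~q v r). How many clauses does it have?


A CNF formula is a conjunction of clauses.
Clauses are separated by ^.
Counting the conjuncts: 4 clauses.

4


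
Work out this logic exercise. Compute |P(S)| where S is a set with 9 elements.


The power set of a set with n elements has 2^n elements.
|P(S)| = 2^9 = 512

512


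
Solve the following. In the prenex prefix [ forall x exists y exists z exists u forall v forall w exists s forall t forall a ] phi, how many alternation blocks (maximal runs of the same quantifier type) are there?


Quantifier-type sequence: A E E E A A E A A  (A=forall, E=exists)
Group into maximal same-type runs:
  Ax1 | Ex3 | Ax2 | Ex1 | Ax2
Number of blocks = 5

5


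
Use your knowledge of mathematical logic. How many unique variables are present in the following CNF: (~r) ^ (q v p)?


Identify each variable that appears in the formula.
Variables found: p, q, r
Count = 3

3


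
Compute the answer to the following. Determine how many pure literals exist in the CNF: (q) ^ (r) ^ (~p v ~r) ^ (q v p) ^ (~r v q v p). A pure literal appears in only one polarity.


Check each variable for pure literal status:
p: mixed (not pure)
q: pure positive
r: mixed (not pure)
Pure literal count = 1

1


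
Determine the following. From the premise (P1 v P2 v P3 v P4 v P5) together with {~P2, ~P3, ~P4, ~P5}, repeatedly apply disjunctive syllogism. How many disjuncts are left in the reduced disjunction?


Original disjuncts (5): P1, P2, P3, P4, P5
Negated (eliminate): ~P2, ~P3, ~P4, ~P5
Remaining disjuncts: P1
Count = 5 - 4 = 1

1


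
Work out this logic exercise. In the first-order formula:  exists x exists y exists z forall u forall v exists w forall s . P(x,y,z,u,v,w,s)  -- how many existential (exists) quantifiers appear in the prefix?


Quantifier prefix: exists x exists y exists z forall u forall v exists w forall s
Mark each quantifier type:
  E E E U U E U
Universal count = 3, Existential count = 4
Asked for existential (exists) quantifiers: 4

4


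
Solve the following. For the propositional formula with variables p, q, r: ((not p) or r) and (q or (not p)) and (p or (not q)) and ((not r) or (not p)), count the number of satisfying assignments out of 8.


Evaluate all 8 assignments for p, q, r:
p=0, q=0, r=0: 1
p=0, q=0, r=1: 1
p=0, q=1, r=0: 0
p=0, q=1, r=1: 0
p=1, q=0, r=0: 0
p=1, q=0, r=1: 0
p=1, q=1, r=0: 0
p=1, q=1, r=1: 0
Satisfying count = 2

2


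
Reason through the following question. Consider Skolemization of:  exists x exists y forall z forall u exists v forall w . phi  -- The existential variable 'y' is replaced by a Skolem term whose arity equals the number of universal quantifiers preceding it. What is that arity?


Quantifier prefix: exists x exists y forall z forall u exists v forall w
'y' is existentially quantified at position 2.
No universal quantifiers precede it.
Skolem function arity = 0 (a Skolem constant)

0


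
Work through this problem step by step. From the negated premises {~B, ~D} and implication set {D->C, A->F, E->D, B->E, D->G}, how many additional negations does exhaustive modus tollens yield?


Initial negated facts: {~B, ~D}
Apply modus tollens to closure:
  ~D and E->D  =>  ~E
Final negated: {~B, ~D, ~E}
New negations: {~E}
Count = 1

1


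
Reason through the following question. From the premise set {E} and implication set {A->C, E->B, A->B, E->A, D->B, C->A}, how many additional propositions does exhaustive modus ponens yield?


Initial facts: {E}
Apply modus ponens to closure:
  E and E->B  =>  B
  E and E->A  =>  A
  A and A->C  =>  C
Final known: {A, B, C, E}
New propositions: {A, B, C}
Count = 3

3


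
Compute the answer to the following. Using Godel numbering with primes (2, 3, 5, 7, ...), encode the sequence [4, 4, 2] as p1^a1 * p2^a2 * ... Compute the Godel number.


Encode each element as an exponent of the corresponding prime:
  2^4 = 16
  3^4 = 81
  5^2 = 25
Product = 16 * 81 * 25 = 32400

32400


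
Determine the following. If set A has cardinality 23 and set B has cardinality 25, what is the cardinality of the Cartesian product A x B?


The Cartesian product A x B contains all ordered pairs (a, b).
|A x B| = |A| * |B| = 23 * 25 = 575

575


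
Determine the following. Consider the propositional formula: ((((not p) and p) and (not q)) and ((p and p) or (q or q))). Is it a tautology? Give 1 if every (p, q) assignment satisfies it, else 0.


Check all 4 assignments:
p=0, q=0: 0
p=0, q=1: 0
p=1, q=0: 0
p=1, q=1: 0
Satisfying count = 0/4.
Tautology iff count = 4: no.

0


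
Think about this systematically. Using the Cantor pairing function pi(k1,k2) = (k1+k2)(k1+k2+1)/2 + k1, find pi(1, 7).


k1 + k2 = 8
(k1+k2)(k1+k2+1)/2 = 8 * 9 / 2 = 36
pi = 36 + 1 = 37

37


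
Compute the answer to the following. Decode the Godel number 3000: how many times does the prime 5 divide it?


Factorize 3000 by dividing by 5 repeatedly.
Division steps: 5 divides 3000 exactly 3 time(s).
Exponent of 5 = 3

3


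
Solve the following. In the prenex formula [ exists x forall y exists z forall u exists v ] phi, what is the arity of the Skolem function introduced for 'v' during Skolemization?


Quantifier prefix: exists x forall y exists z forall u exists v
'v' is existentially quantified at position 5.
Universal variables preceding it: y, u
Skolem function arity = 2

2


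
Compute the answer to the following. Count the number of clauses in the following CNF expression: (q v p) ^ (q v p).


A CNF formula is a conjunction of clauses.
Clauses are separated by ^.
Counting the conjuncts: 2 clauses.

2


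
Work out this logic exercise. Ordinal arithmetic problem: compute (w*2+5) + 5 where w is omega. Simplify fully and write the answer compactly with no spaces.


Compute (w*2+5) + 5.
Ordinal + is associative but NOT commutative; for finite n>0, n + w = w but w + n stays w+n.
By associativity: (w*2+5) + 5 = w*2 + (5+5) = w*2+10.
Result = w*2+10

w*2+10


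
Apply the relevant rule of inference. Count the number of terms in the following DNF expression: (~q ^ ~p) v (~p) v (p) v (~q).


A DNF formula is a disjunction of terms (conjunctions).
Terms are separated by v.
Counting the disjuncts: 4 terms.

4


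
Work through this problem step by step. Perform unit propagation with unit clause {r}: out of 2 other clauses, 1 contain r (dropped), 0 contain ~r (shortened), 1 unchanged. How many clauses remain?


Satisfied (removed): 1
Shortened (remain): 0
Unchanged (remain): 1
Remaining = 0 + 1 = 1

1


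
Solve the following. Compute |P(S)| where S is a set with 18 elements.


The power set of a set with n elements has 2^n elements.
|P(S)| = 2^18 = 262144

262144


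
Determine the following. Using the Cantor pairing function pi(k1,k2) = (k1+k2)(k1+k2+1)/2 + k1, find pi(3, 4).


k1 + k2 = 7
(k1+k2)(k1+k2+1)/2 = 7 * 8 / 2 = 28
pi = 28 + 3 = 31

31


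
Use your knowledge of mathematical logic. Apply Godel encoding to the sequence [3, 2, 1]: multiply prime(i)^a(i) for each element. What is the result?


Encode each element as an exponent of the corresponding prime:
  2^3 = 8
  3^2 = 9
  5^1 = 5
Product = 8 * 9 * 5 = 360

360


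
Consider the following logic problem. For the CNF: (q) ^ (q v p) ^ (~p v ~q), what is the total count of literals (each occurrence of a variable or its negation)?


Counting literals in each clause:
Clause 1: 1 literal(s)
Clause 2: 2 literal(s)
Clause 3: 2 literal(s)
Total = 5

5


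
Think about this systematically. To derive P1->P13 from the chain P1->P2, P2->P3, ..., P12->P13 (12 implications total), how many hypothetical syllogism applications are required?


With 12 implications in a chain connecting 13 propositions:
P1->P2, P2->P3, ..., P12->P13
Steps needed = (number of implications) - 1 = 12 - 1 = 11

11


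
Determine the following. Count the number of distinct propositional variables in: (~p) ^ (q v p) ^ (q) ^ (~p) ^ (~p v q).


Identify each variable that appears in the formula.
Variables found: p, q
Count = 2

2


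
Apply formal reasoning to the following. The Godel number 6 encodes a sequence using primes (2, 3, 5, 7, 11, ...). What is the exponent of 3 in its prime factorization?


Factorize 6 by dividing by 3 repeatedly.
Division steps: 3 divides 6 exactly 1 time(s).
Exponent of 3 = 1

1


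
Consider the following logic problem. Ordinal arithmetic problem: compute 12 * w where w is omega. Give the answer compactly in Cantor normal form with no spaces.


Compute 12 * w.
Ordinal * is associative and left-distributive over +, but NOT commutative; for finite n>1, n*w = w but w*n stays w*n.
For finite n>0, n * w = sup{n*k : k<w} = w. So 12 * w = w.
Result = w

w


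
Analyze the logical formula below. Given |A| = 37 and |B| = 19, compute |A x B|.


The Cartesian product A x B contains all ordered pairs (a, b).
|A x B| = |A| * |B| = 37 * 19 = 703

703


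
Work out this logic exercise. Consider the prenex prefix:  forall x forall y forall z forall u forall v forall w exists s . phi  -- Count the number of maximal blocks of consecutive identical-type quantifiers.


Quantifier-type sequence: A A A A A A E  (A=forall, E=exists)
Group into maximal same-type runs:
  Ax6 | Ex1
Number of blocks = 2

2


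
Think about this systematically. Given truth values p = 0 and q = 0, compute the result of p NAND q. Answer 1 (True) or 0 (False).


p = 0, q = 0
Operation: p NAND q
Evaluate: 0 NAND 0 = 1

1


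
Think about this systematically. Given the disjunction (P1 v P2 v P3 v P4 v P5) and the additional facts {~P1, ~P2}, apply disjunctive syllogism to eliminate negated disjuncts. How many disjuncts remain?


Original disjuncts (5): P1, P2, P3, P4, P5
Negated (eliminate): ~P1, ~P2
Remaining disjuncts: P3, P4, P5
Count = 5 - 2 = 3

3


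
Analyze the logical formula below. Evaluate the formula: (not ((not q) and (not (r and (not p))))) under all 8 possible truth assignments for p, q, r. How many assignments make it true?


Check all 8 assignments:
p=0, q=0, r=0: 0
p=0, q=0, r=1: 1
p=0, q=1, r=0: 1
p=0, q=1, r=1: 1
p=1, q=0, r=0: 0
p=1, q=0, r=1: 0
p=1, q=1, r=0: 1
p=1, q=1, r=1: 1
Count of True = 5

5


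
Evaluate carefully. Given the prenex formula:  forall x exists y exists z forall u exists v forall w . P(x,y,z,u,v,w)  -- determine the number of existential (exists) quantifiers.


Quantifier prefix: forall x exists y exists z forall u exists v forall w
Mark each quantifier type:
  U E E U E U
Universal count = 3, Existential count = 3
Asked for existential (exists) quantifiers: 3

3


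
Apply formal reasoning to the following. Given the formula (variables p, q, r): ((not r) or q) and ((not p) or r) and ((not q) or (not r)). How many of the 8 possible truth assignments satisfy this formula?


Evaluate all 8 assignments for p, q, r:
p=0, q=0, r=0: 1
p=0, q=0, r=1: 0
p=0, q=1, r=0: 1
p=0, q=1, r=1: 0
p=1, q=0, r=0: 0
p=1, q=0, r=1: 0
p=1, q=1, r=0: 0
p=1, q=1, r=1: 0
Satisfying count = 2

2


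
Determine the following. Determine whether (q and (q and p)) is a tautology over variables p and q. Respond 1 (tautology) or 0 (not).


Check all 4 assignments:
p=0, q=0: 0
p=0, q=1: 0
p=1, q=0: 0
p=1, q=1: 1
Satisfying count = 1/4.
Tautology iff count = 4: no.

0


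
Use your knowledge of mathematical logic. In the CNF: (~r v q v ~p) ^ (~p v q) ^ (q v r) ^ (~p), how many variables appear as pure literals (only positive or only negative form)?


Check each variable for pure literal status:
p: pure negative
q: pure positive
r: mixed (not pure)
Pure literal count = 2

2


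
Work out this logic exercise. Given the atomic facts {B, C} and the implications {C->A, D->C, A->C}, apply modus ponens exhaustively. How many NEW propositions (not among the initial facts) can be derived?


Initial facts: {B, C}
Apply modus ponens to closure:
  C and C->A  =>  A
Final known: {A, B, C}
New propositions: {A}
Count = 1

1


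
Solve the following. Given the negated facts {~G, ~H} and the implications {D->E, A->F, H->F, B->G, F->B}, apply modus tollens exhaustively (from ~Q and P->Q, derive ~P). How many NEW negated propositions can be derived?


Initial negated facts: {~G, ~H}
Apply modus tollens to closure:
  ~G and B->G  =>  ~B
  ~B and F->B  =>  ~F
  ~F and A->F  =>  ~A
Final negated: {~A, ~B, ~F, ~G, ~H}
New negations: {~A, ~B, ~F}
Count = 3

3


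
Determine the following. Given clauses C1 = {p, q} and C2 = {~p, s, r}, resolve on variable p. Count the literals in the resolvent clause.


Remove p from C1 and ~p from C2.
C1 remainder: {q}
C2 remainder: {s, r}
Union (resolvent): {q, r, s}
Resolvent has 3 literal(s).

3


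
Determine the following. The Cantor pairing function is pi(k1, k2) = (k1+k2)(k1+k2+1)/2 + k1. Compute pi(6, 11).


k1 + k2 = 17
(k1+k2)(k1+k2+1)/2 = 17 * 18 / 2 = 153
pi = 153 + 6 = 159

159


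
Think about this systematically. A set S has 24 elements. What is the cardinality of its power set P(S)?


The power set of a set with n elements has 2^n elements.
|P(S)| = 2^24 = 16777216

16777216


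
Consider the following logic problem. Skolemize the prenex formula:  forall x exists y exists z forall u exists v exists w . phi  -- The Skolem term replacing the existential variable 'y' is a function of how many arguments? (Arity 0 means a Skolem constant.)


Quantifier prefix: forall x exists y exists z forall u exists v exists w
'y' is existentially quantified at position 2.
Universal variables preceding it: x
Skolem function arity = 1

1


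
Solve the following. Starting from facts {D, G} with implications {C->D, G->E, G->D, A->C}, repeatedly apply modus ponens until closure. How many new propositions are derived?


Initial facts: {D, G}
Apply modus ponens to closure:
  G and G->E  =>  E
Final known: {D, E, G}
New propositions: {E}
Count = 1

1


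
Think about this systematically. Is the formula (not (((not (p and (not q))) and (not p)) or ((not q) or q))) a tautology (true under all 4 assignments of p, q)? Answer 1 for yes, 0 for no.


Check all 4 assignments:
p=0, q=0: 0
p=0, q=1: 0
p=1, q=0: 0
p=1, q=1: 0
Satisfying count = 0/4.
Tautology iff count = 4: no.

0


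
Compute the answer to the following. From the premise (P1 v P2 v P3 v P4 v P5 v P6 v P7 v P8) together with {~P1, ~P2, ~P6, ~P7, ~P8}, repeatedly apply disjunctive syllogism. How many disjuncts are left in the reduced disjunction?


Original disjuncts (8): P1, P2, P3, P4, P5, P6, P7, P8
Negated (eliminate): ~P1, ~P2, ~P6, ~P7, ~P8
Remaining disjuncts: P3, P4, P5
Count = 8 - 5 = 3

3


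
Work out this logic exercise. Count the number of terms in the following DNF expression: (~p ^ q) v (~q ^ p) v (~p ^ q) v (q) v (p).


A DNF formula is a disjunction of terms (conjunctions).
Terms are separated by v.
Counting the disjuncts: 5 terms.

5


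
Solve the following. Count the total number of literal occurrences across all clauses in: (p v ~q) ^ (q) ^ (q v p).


Counting literals in each clause:
Clause 1: 2 literal(s)
Clause 2: 1 literal(s)
Clause 3: 2 literal(s)
Total = 5

5


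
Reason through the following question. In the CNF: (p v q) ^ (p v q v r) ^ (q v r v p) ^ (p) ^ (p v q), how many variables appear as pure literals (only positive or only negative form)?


Check each variable for pure literal status:
p: pure positive
q: pure positive
r: pure positive
Pure literal count = 3

3


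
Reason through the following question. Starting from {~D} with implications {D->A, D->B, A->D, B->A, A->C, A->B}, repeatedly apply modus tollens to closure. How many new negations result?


Initial negated facts: {~D}
Apply modus tollens to closure:
  ~D and A->D  =>  ~A
  ~A and B->A  =>  ~B
Final negated: {~A, ~B, ~D}
New negations: {~A, ~B}
Count = 2

2


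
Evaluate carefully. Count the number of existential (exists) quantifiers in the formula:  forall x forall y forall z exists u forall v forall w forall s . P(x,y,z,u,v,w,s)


Quantifier prefix: forall x forall y forall z exists u forall v forall w forall s
Mark each quantifier type:
  U U U E U U U
Universal count = 6, Existential count = 1
Asked for existential (exists) quantifiers: 1

1


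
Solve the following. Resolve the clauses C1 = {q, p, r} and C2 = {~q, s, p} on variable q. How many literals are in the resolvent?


Remove q from C1 and ~q from C2.
C1 remainder: {p, r}
C2 remainder: {s, p}
Union (resolvent): {p, r, s}
Resolvent has 3 literal(s).

3


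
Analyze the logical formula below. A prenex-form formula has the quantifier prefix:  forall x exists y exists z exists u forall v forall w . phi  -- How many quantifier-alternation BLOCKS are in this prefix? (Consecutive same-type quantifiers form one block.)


Quantifier-type sequence: A E E E A A  (A=forall, E=exists)
Group into maximal same-type runs:
  Ax1 | Ex3 | Ax2
Number of blocks = 3

3


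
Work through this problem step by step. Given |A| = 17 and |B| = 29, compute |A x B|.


The Cartesian product A x B contains all ordered pairs (a, b).
|A x B| = |A| * |B| = 17 * 29 = 493

493


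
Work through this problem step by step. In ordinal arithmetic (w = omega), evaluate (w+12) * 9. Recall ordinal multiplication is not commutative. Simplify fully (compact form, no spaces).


Compute (w+12) * 9.
Ordinal * is associative and left-distributive over +, but NOT commutative; for finite n>1, n*w = w but w*n stays w*n.
(w+12) * 9 = (w+12) repeated 9 times. Each intermediate +12 is absorbed by the following w; only the last survives: w*9+12.
Result = w*9+12

w*9+12


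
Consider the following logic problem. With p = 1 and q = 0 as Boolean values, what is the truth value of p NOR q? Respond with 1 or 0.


p = 1, q = 0
Operation: p NOR q
Evaluate: 1 NOR 0 = 0

0


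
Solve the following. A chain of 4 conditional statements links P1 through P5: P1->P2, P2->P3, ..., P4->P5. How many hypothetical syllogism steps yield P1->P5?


With 4 implications in a chain connecting 5 propositions:
P1->P2, P2->P3, ..., P4->P5
Steps needed = (number of implications) - 1 = 4 - 1 = 3

3


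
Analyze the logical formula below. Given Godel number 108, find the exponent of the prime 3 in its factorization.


Factorize 108 by dividing by 3 repeatedly.
Division steps: 3 divides 108 exactly 3 time(s).
Exponent of 3 = 3

3


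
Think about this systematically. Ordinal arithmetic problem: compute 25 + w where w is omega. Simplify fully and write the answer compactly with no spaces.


Compute 25 + w.
Ordinal + is associative but NOT commutative; for finite n>0, n + w = w but w + n stays w+n.
Any finite left addend is absorbed by w on the right: 25 + w = w.
Result = w

w


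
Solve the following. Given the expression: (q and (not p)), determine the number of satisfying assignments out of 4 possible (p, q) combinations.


Check all 4 assignments:
p=0, q=0: 0
p=0, q=1: 1
p=1, q=0: 0
p=1, q=1: 0
Count of True = 1

1


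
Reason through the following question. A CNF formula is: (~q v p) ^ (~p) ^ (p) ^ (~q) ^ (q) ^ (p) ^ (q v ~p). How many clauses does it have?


A CNF formula is a conjunction of clauses.
Clauses are separated by ^.
Counting the conjuncts: 7 clauses.

7


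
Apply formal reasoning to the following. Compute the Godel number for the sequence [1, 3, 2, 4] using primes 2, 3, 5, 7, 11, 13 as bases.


Encode each element as an exponent of the corresponding prime:
  2^1 = 2
  3^3 = 27
  5^2 = 25
  7^4 = 2401
Product = 2 * 27 * 25 * 2401 = 3241350

3241350


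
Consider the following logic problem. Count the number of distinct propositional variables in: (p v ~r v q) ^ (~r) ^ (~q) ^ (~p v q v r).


Identify each variable that appears in the formula.
Variables found: p, q, r
Count = 3

3


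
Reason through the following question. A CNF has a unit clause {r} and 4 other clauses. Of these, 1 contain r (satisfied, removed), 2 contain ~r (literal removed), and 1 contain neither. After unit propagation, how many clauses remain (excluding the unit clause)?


Satisfied (removed): 1
Shortened (remain): 2
Unchanged (remain): 1
Remaining = 2 + 1 = 3

3


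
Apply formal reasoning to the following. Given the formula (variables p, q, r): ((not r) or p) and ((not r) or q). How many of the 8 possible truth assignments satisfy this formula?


Evaluate all 8 assignments for p, q, r:
p=0, q=0, r=0: 1
p=0, q=0, r=1: 0
p=0, q=1, r=0: 1
p=0, q=1, r=1: 0
p=1, q=0, r=0: 1
p=1, q=0, r=1: 0
p=1, q=1, r=0: 1
p=1, q=1, r=1: 1
Satisfying count = 5

5


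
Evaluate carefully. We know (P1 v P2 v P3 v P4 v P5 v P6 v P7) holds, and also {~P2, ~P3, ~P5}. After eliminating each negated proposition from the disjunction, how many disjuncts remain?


Original disjuncts (7): P1, P2, P3, P4, P5, P6, P7
Negated (eliminate): ~P2, ~P3, ~P5
Remaining disjuncts: P1, P4, P6, P7
Count = 7 - 3 = 4

4


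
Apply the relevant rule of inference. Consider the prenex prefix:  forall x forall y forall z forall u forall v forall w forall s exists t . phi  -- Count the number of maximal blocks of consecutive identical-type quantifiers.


Quantifier-type sequence: A A A A A A A E  (A=forall, E=exists)
Group into maximal same-type runs:
  Ax7 | Ex1
Number of blocks = 2

2


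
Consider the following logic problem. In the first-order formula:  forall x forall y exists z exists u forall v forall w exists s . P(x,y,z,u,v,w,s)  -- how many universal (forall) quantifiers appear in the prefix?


Quantifier prefix: forall x forall y exists z exists u forall v forall w exists s
Mark each quantifier type:
  U U E E U U E
Universal count = 4, Existential count = 3
Asked for universal (forall) quantifiers: 4

4


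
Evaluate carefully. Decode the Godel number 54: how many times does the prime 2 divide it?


Factorize 54 by dividing by 2 repeatedly.
Division steps: 2 divides 54 exactly 1 time(s).
Exponent of 2 = 1

1


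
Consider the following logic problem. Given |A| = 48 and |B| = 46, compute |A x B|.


The Cartesian product A x B contains all ordered pairs (a, b).
|A x B| = |A| * |B| = 48 * 46 = 2208

2208


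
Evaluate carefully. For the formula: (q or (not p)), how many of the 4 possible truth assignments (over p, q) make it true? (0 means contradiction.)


Check all 4 assignments:
p=0, q=0: 1
p=0, q=1: 1
p=1, q=0: 0
p=1, q=1: 1
Count of True = 3

3


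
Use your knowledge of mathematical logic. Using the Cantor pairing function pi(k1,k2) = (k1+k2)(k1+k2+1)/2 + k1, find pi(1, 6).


k1 + k2 = 7
(k1+k2)(k1+k2+1)/2 = 7 * 8 / 2 = 28
pi = 28 + 1 = 29

29


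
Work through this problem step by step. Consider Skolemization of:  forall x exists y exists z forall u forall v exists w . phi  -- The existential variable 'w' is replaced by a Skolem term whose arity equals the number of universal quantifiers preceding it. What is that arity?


Quantifier prefix: forall x exists y exists z forall u forall v exists w
'w' is existentially quantified at position 6.
Universal variables preceding it: x, u, v
Skolem function arity = 3

3


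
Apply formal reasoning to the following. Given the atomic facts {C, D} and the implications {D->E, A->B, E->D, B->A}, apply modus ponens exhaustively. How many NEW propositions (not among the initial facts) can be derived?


Initial facts: {C, D}
Apply modus ponens to closure:
  D and D->E  =>  E
Final known: {C, D, E}
New propositions: {E}
Count = 1

1


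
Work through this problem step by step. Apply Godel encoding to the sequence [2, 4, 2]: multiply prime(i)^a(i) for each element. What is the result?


Encode each element as an exponent of the corresponding prime:
  2^2 = 4
  3^4 = 81
  5^2 = 25
Product = 4 * 81 * 25 = 8100

8100


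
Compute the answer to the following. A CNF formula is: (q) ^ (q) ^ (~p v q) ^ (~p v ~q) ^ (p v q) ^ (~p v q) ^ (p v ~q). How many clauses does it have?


A CNF formula is a conjunction of clauses.
Clauses are separated by ^.
Counting the conjuncts: 7 clauses.

7


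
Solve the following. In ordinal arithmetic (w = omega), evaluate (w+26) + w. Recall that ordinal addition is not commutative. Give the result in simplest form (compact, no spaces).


Compute (w+26) + w.
Ordinal + is associative but NOT commutative; for finite n>0, n + w = w but w + n stays w+n.
(w+26) + w = w + (26+w) = w + w = w*2 (the finite tail 26 is absorbed by the right w).
Result = w*2

w*2


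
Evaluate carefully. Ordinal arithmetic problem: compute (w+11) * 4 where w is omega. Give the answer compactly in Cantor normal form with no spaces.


Compute (w+11) * 4.
Ordinal * is associative and left-distributive over +, but NOT commutative; for finite n>1, n*w = w but w*n stays w*n.
(w+11) * 4 = (w+11) repeated 4 times. Each intermediate +11 is absorbed by the following w; only the last survives: w*4+11.
Result = w*4+11

w*4+11


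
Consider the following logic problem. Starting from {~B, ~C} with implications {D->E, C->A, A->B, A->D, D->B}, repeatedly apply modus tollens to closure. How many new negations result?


Initial negated facts: {~B, ~C}
Apply modus tollens to closure:
  ~B and A->B  =>  ~A
  ~B and D->B  =>  ~D
Final negated: {~A, ~B, ~C, ~D}
New negations: {~A, ~D}
Count = 2

2


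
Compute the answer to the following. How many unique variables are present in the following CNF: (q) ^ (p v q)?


Identify each variable that appears in the formula.
Variables found: p, q
Count = 2

2


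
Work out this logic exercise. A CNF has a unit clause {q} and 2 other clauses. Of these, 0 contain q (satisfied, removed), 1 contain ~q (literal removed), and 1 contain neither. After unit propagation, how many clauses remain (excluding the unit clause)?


Satisfied (removed): 0
Shortened (remain): 1
Unchanged (remain): 1
Remaining = 1 + 1 = 2

2


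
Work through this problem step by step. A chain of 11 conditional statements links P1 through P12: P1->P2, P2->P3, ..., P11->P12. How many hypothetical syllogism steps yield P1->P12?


With 11 implications in a chain connecting 12 propositions:
P1->P2, P2->P3, ..., P11->P12
Steps needed = (number of implications) - 1 = 11 - 1 = 10

10


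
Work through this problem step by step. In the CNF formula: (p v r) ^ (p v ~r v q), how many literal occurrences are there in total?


Counting literals in each clause:
Clause 1: 2 literal(s)
Clause 2: 3 literal(s)
Total = 5

5


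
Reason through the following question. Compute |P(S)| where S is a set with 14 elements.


The power set of a set with n elements has 2^n elements.
|P(S)| = 2^14 = 16384

16384


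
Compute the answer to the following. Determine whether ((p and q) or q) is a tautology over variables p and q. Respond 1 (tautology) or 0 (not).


Check all 4 assignments:
p=0, q=0: 0
p=0, q=1: 1
p=1, q=0: 0
p=1, q=1: 1
Satisfying count = 2/4.
Tautology iff count = 4: no.

0


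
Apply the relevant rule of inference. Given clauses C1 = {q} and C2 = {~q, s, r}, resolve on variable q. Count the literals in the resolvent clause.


Remove q from C1 and ~q from C2.
C1 remainder: {}
C2 remainder: {s, r}
Union (resolvent): {r, s}
Resolvent has 2 literal(s).

2


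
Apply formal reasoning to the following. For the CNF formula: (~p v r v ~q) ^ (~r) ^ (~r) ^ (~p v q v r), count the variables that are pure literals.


Check each variable for pure literal status:
p: pure negative
q: mixed (not pure)
r: mixed (not pure)
Pure literal count = 1

1


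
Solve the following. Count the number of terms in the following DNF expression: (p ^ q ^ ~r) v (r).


A DNF formula is a disjunction of terms (conjunctions).
Terms are separated by v.
Counting the disjuncts: 2 terms.

2


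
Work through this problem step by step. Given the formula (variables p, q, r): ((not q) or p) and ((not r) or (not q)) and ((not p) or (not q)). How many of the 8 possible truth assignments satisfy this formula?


Evaluate all 8 assignments for p, q, r:
p=0, q=0, r=0: 1
p=0, q=0, r=1: 1
p=0, q=1, r=0: 0
p=0, q=1, r=1: 0
p=1, q=0, r=0: 1
p=1, q=0, r=1: 1
p=1, q=1, r=0: 0
p=1, q=1, r=1: 0
Satisfying count = 4

4


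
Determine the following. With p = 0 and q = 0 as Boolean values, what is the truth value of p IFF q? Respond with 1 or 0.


p = 0, q = 0
Operation: p IFF q
Evaluate: 0 IFF 0 = 1

1


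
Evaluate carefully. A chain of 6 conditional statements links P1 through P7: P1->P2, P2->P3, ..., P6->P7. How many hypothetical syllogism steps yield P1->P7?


With 6 implications in a chain connecting 7 propositions:
P1->P2, P2->P3, ..., P6->P7
Steps needed = (number of implications) - 1 = 6 - 1 = 5

5


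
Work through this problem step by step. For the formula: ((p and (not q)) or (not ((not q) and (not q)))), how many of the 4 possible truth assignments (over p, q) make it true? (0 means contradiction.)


Check all 4 assignments:
p=0, q=0: 0
p=0, q=1: 1
p=1, q=0: 1
p=1, q=1: 1
Count of True = 3

3


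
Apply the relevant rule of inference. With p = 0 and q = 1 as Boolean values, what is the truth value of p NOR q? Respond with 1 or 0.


p = 0, q = 1
Operation: p NOR q
Evaluate: 0 NOR 1 = 0

0


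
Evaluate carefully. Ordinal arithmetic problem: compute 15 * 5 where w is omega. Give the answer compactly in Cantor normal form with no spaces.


Compute 15 * 5.
Ordinal * is associative and left-distributive over +, but NOT commutative; for finite n>1, n*w = w but w*n stays w*n.
Both finite; ordinal * agrees with natural *: 15 * 5 = 75.
Result = 75

75


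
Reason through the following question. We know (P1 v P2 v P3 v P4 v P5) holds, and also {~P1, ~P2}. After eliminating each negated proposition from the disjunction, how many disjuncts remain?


Original disjuncts (5): P1, P2, P3, P4, P5
Negated (eliminate): ~P1, ~P2
Remaining disjuncts: P3, P4, P5
Count = 5 - 2 = 3

3


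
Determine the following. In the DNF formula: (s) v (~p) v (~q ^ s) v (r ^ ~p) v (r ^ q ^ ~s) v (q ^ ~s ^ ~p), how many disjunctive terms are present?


A DNF formula is a disjunction of terms (conjunctions).
Terms are separated by v.
Counting the disjuncts: 6 terms.

6


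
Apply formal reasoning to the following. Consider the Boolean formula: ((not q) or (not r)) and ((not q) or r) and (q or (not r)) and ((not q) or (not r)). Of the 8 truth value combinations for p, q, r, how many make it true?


Evaluate all 8 assignments for p, q, r:
p=0, q=0, r=0: 1
p=0, q=0, r=1: 0
p=0, q=1, r=0: 0
p=0, q=1, r=1: 0
p=1, q=0, r=0: 1
p=1, q=0, r=1: 0
p=1, q=1, r=0: 0
p=1, q=1, r=1: 0
Satisfying count = 2

2


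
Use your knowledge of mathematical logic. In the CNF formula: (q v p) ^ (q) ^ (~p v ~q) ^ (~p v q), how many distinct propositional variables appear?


Identify each variable that appears in the formula.
Variables found: p, q
Count = 2

2


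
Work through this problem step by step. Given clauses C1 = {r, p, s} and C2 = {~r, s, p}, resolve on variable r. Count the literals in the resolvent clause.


Remove r from C1 and ~r from C2.
C1 remainder: {p, s}
C2 remainder: {s, p}
Union (resolvent): {p, s}
Resolvent has 2 literal(s).

2


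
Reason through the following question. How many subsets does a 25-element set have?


The power set of a set with n elements has 2^n elements.
|P(S)| = 2^25 = 33554432

33554432


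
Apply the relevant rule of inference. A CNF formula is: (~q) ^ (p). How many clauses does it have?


A CNF formula is a conjunction of clauses.
Clauses are separated by ^.
Counting the conjuncts: 2 clauses.

2


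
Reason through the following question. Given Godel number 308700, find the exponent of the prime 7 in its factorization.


Factorize 308700 by dividing by 7 repeatedly.
Division steps: 7 divides 308700 exactly 3 time(s).
Exponent of 7 = 3

3


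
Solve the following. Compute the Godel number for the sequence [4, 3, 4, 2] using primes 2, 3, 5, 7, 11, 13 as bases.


Encode each element as an exponent of the corresponding prime:
  2^4 = 16
  3^3 = 27
  5^4 = 625
  7^2 = 49
Product = 16 * 27 * 625 * 49 = 13230000

13230000


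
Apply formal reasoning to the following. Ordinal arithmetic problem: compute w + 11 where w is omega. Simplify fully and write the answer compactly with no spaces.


Compute w + 11.
Ordinal + is associative but NOT commutative; for finite n>0, n + w = w but w + n stays w+n.
w + 11 is already in normal form (a successor ordinal beyond w).
Result = w+11

w+11


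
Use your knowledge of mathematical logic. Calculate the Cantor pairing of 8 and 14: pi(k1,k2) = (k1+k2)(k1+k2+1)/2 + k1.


k1 + k2 = 22
(k1+k2)(k1+k2+1)/2 = 22 * 23 / 2 = 253
pi = 253 + 8 = 261

261


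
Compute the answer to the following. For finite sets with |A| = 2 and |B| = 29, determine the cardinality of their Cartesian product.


The Cartesian product A x B contains all ordered pairs (a, b).
|A x B| = |A| * |B| = 2 * 29 = 58

58


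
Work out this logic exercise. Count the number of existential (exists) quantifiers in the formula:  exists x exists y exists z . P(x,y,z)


Quantifier prefix: exists x exists y exists z
Mark each quantifier type:
  E E E
Universal count = 0, Existential count = 3
Asked for existential (exists) quantifiers: 3

3


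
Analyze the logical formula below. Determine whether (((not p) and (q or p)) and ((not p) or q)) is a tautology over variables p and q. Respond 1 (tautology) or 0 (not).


Check all 4 assignments:
p=0, q=0: 0
p=0, q=1: 1
p=1, q=0: 0
p=1, q=1: 0
Satisfying count = 1/4.
Tautology iff count = 4: no.

0


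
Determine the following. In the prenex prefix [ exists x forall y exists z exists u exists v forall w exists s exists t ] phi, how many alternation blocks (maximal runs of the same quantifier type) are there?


Quantifier-type sequence: E A E E E A E E  (A=forall, E=exists)
Group into maximal same-type runs:
  Ex1 | Ax1 | Ex3 | Ax1 | Ex2
Number of blocks = 5

5


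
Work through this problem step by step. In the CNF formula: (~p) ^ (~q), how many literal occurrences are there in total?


Counting literals in each clause:
Clause 1: 1 literal(s)
Clause 2: 1 literal(s)
Total = 2

2


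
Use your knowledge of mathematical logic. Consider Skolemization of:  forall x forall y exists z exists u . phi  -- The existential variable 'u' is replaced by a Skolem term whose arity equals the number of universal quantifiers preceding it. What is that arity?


Quantifier prefix: forall x forall y exists z exists u
'u' is existentially quantified at position 4.
Universal variables preceding it: x, y
Skolem function arity = 2

2


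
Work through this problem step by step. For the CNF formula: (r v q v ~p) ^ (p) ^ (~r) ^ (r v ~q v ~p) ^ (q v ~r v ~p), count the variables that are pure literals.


Check each variable for pure literal status:
p: mixed (not pure)
q: mixed (not pure)
r: mixed (not pure)
Pure literal count = 0

0


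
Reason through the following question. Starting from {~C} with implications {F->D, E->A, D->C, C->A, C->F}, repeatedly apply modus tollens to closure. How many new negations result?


Initial negated facts: {~C}
Apply modus tollens to closure:
  ~C and D->C  =>  ~D
  ~D and F->D  =>  ~F
Final negated: {~C, ~D, ~F}
New negations: {~D, ~F}
Count = 2

2


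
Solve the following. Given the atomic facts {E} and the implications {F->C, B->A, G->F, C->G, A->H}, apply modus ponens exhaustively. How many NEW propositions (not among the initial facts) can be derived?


Initial facts: {E}
Apply modus ponens to closure:
  (no implication fires)
Final known: {E}
New propositions: {(none)}
Count = 0

0


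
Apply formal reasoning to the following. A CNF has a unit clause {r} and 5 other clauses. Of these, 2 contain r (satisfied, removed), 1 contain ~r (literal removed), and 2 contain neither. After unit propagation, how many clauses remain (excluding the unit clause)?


Satisfied (removed): 2
Shortened (remain): 1
Unchanged (remain): 2
Remaining = 1 + 2 = 3

3


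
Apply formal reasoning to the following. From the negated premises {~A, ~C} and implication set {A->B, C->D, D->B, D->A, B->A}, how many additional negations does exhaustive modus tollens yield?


Initial negated facts: {~A, ~C}
Apply modus tollens to closure:
  ~A and D->A  =>  ~D
  ~A and B->A  =>  ~B
Final negated: {~A, ~B, ~C, ~D}
New negations: {~B, ~D}
Count = 2

2


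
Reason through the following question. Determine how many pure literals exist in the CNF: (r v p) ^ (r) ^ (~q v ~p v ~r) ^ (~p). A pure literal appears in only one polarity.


Check each variable for pure literal status:
p: mixed (not pure)
q: pure negative
r: mixed (not pure)
Pure literal count = 1

1


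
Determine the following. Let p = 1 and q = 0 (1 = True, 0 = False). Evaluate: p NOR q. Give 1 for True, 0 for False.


p = 1, q = 0
Operation: p NOR q
Evaluate: 1 NOR 0 = 0

0


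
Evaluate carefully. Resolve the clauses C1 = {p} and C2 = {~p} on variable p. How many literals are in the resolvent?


Remove p from C1 and ~p from C2.
C1 remainder: {}
C2 remainder: {}
Union (resolvent): {} (empty clause)
Resolvent has 0 literal(s).

0
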